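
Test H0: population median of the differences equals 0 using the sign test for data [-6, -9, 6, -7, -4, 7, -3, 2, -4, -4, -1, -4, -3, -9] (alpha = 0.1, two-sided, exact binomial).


Step 1: Discard zero differences. Original n = 14; n_eff = number of nonzero differences = 14.
Nonzero differences (with sign): -6, -9, +6, -7, -4, +7, -3, +2, -4, -4, -1, -4, -3, -9
Step 2: Count signs: positive = 3, negative = 11.
Step 3: Under H0: P(positive) = 0.5, so the number of positives S ~ Bin(14, 0.5).
Step 4: Two-sided exact p-value = sum of Bin(14,0.5) probabilities at or below the observed probability = 0.057373.
Step 5: alpha = 0.1. reject H0.

n_eff = 14, pos = 3, neg = 11, p = 0.057373, reject H0.


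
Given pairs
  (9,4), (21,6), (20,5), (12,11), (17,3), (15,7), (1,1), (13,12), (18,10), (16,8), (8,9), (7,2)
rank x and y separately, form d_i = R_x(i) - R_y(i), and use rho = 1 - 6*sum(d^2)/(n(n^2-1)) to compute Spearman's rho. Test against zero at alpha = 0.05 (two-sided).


Step 1: Rank x and y separately (midranks; no ties here).
rank(x): 9->4, 21->12, 20->11, 12->5, 17->9, 15->7, 1->1, 13->6, 18->10, 16->8, 8->3, 7->2
rank(y): 4->4, 6->6, 5->5, 11->11, 3->3, 7->7, 1->1, 12->12, 10->10, 8->8, 9->9, 2->2
Step 2: d_i = R_x(i) - R_y(i); compute d_i^2.
  (4-4)^2=0, (12-6)^2=36, (11-5)^2=36, (5-11)^2=36, (9-3)^2=36, (7-7)^2=0, (1-1)^2=0, (6-12)^2=36, (10-10)^2=0, (8-8)^2=0, (3-9)^2=36, (2-2)^2=0
sum(d^2) = 216.
Step 3: rho = 1 - 6*216 / (12*(12^2 - 1)) = 1 - 1296/1716 = 0.244755.
Step 4: Under H0, t = rho * sqrt((n-2)/(1-rho^2)) = 0.7983 ~ t(10).
Step 5: Two-sided p-value from the t-distribution with 10 df = 0.443262.
Step 6: alpha = 0.05. fail to reject H0.

rho = 0.2448, p = 0.443262, fail to reject H0 at alpha = 0.05.


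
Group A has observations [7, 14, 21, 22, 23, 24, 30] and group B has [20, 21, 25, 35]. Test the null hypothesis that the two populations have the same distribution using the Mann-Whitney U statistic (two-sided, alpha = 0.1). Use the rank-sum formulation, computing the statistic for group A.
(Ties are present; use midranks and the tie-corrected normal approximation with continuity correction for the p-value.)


Step 1: Combine and sort all 11 observations; assign midranks.
sorted (value, group): (7,X), (14,X), (20,Y), (21,X), (21,Y), (22,X), (23,X), (24,X), (25,Y), (30,X), (35,Y)
ranks: 7->1, 14->2, 20->3, 21->4.5, 21->4.5, 22->6, 23->7, 24->8, 25->9, 30->10, 35->11
Step 2: Rank sum for X: R1 = 1 + 2 + 4.5 + 6 + 7 + 8 + 10 = 38.5.
Step 3: U_X = R1 - n1(n1+1)/2 = 38.5 - 7*8/2 = 38.5 - 28 = 10.5.
       U_Y = n1*n2 - U_X = 28 - 10.5 = 17.5.
Step 4: Ties are present, so use the tie-corrected normal approximation (with continuity correction) for the p-value.
Step 5: p-value = 0.569872; compare to alpha = 0.1. fail to reject H0.

U_X = 10.5, p = 0.569872, fail to reject H0 at alpha = 0.1.


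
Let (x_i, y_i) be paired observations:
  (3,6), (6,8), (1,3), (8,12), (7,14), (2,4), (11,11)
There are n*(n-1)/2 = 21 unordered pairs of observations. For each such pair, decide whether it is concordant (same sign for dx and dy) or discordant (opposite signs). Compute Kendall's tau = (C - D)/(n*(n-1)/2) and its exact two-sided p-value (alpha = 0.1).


Step 1: Enumerate the 21 unordered pairs (i,j) with i<j and classify each by sign(x_j-x_i) * sign(y_j-y_i).
  (1,2):dx=+3,dy=+2->C; (1,3):dx=-2,dy=-3->C; (1,4):dx=+5,dy=+6->C; (1,5):dx=+4,dy=+8->C
  (1,6):dx=-1,dy=-2->C; (1,7):dx=+8,dy=+5->C; (2,3):dx=-5,dy=-5->C; (2,4):dx=+2,dy=+4->C
  (2,5):dx=+1,dy=+6->C; (2,6):dx=-4,dy=-4->C; (2,7):dx=+5,dy=+3->C; (3,4):dx=+7,dy=+9->C
  (3,5):dx=+6,dy=+11->C; (3,6):dx=+1,dy=+1->C; (3,7):dx=+10,dy=+8->C; (4,5):dx=-1,dy=+2->D
  (4,6):dx=-6,dy=-8->C; (4,7):dx=+3,dy=-1->D; (5,6):dx=-5,dy=-10->C; (5,7):dx=+4,dy=-3->D
  (6,7):dx=+9,dy=+7->C
Step 2: C = 18, D = 3, total pairs = 21.
Step 3: tau = (C - D)/(n(n-1)/2) = (18 - 3)/21 = 0.714286.
Step 4: Exact two-sided p-value (enumerate n! = 5040 permutations of y under H0): p = 0.030159.
Step 5: alpha = 0.1. reject H0.

tau_b = 0.7143 (C=18, D=3), p = 0.030159, reject H0.


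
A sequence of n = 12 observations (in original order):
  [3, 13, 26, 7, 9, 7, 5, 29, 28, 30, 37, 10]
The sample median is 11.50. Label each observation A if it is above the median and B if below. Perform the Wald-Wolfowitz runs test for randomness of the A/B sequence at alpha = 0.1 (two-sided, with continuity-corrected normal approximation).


Step 1: Compute median = 11.50; label A = above, B = below.
Labels in order: BAABBBBAAAAB  (n_A = 6, n_B = 6)
Step 2: Count runs R = 5.
Step 3: Under H0 (random ordering), E[R] = 2*n_A*n_B/(n_A+n_B) + 1 = 2*6*6/12 + 1 = 7.0000.
        Var[R] = 2*n_A*n_B*(2*n_A*n_B - n_A - n_B) / ((n_A+n_B)^2 * (n_A+n_B-1)) = 4320/1584 = 2.7273.
        SD[R] = 1.6514.
Step 4: Continuity-corrected z = (R + 0.5 - E[R]) / SD[R] = (5 + 0.5 - 7.0000) / 1.6514 = -0.9083.
Step 5: Two-sided p-value via normal approximation = 2*(1 - Phi(|z|)) = 0.363722.
Step 6: alpha = 0.1. fail to reject H0.

R = 5, z = -0.9083, p = 0.363722, fail to reject H0.


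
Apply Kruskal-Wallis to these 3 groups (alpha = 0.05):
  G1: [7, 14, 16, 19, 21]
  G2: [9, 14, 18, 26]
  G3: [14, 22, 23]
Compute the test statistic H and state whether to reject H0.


Step 1: Combine all N = 12 observations and assign midranks.
sorted (value, group, rank): (7,G1,1), (9,G2,2), (14,G1,4), (14,G2,4), (14,G3,4), (16,G1,6), (18,G2,7), (19,G1,8), (21,G1,9), (22,G3,10), (23,G3,11), (26,G2,12)
Step 2: Sum ranks within each group.
R_1 = 28 (n_1 = 5)
R_2 = 25 (n_2 = 4)
R_3 = 25 (n_3 = 3)
Step 3: H = 12/(N(N+1)) * sum(R_i^2/n_i) - 3(N+1)
     = 12/(12*13) * (28^2/5 + 25^2/4 + 25^2/3) - 3*13
     = 0.076923 * 521.383 - 39
     = 1.106410.
Step 4: Ties present; correction factor C = 1 - 24/(12^3 - 12) = 0.986014. Corrected H = 1.106410 / 0.986014 = 1.122104.
Step 5: Under H0, H ~ chi^2(2); p-value = 0.570608.
Step 6: alpha = 0.05. fail to reject H0.

H = 1.1221, df = 2, p = 0.570608, fail to reject H0.


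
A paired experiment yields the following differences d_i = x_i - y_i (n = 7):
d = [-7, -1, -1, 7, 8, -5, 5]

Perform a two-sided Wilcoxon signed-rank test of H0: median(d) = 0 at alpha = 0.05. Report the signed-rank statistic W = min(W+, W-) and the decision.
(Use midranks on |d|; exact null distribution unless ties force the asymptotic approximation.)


Step 1: Drop any zero differences (none here) and take |d_i|.
|d| = [7, 1, 1, 7, 8, 5, 5]
Step 2: Midrank |d_i| (ties get averaged ranks).
ranks: |7|->5.5, |1|->1.5, |1|->1.5, |7|->5.5, |8|->7, |5|->3.5, |5|->3.5
Step 3: Attach original signs; sum ranks with positive sign and with negative sign.
W+ = 5.5 + 7 + 3.5 = 16
W- = 5.5 + 1.5 + 1.5 + 3.5 = 12
(Check: W+ + W- = 28 should equal n(n+1)/2 = 28.)
Step 4: Test statistic W = min(W+, W-) = 12.
Step 5: Ties in |d|, so use the tie-corrected normal approximation.
        E[W] = n(n+1)/4 = 7*8/4 = 14.
        Tie groups: |d|=1 (t=2), |d|=5 (t=2), |d|=7 (t=2); sum(t^3 - t) = 18.
        Var[W] = n(n+1)(2n+1)/24 - sum(t^3-t)/48 = 840/24 - 18/48 = 34.625.
        z = (W - E[W]) / sqrt(Var[W]) = (12 - 14) / 5.8843 = -0.3399.
        Two-sided p = 2*Phi(z) = 0.733941.
Step 6: alpha = 0.05. fail to reject H0.

W+ = 16, W- = 12, W = min = 12, p = 0.733941, fail to reject H0.


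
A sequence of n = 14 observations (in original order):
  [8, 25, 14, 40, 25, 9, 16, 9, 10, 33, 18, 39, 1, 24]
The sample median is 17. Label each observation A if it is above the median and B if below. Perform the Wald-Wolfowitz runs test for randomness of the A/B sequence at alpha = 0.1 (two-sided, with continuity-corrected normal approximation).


Step 1: Compute median = 17; label A = above, B = below.
Labels in order: BABAABBBBAAABA  (n_A = 7, n_B = 7)
Step 2: Count runs R = 8.
Step 3: Under H0 (random ordering), E[R] = 2*n_A*n_B/(n_A+n_B) + 1 = 2*7*7/14 + 1 = 8.0000.
        Var[R] = 2*n_A*n_B*(2*n_A*n_B - n_A - n_B) / ((n_A+n_B)^2 * (n_A+n_B-1)) = 8232/2548 = 3.2308.
        SD[R] = 1.7974.
Step 4: R = E[R], so z = 0 with no continuity correction.
Step 5: Two-sided p-value via normal approximation = 2*(1 - Phi(|z|)) = 1.000000.
Step 6: alpha = 0.1. fail to reject H0.

R = 8, z = 0.0000, p = 1.000000, fail to reject H0.


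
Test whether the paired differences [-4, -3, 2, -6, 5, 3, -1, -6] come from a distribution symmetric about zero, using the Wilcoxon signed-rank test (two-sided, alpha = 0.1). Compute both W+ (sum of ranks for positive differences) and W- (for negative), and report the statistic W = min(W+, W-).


Step 1: Drop any zero differences (none here) and take |d_i|.
|d| = [4, 3, 2, 6, 5, 3, 1, 6]
Step 2: Midrank |d_i| (ties get averaged ranks).
ranks: |4|->5, |3|->3.5, |2|->2, |6|->7.5, |5|->6, |3|->3.5, |1|->1, |6|->7.5
Step 3: Attach original signs; sum ranks with positive sign and with negative sign.
W+ = 2 + 6 + 3.5 = 11.5
W- = 5 + 3.5 + 7.5 + 1 + 7.5 = 24.5
(Check: W+ + W- = 36 should equal n(n+1)/2 = 36.)
Step 4: Test statistic W = min(W+, W-) = 11.5.
Step 5: Ties in |d|, so use the tie-corrected normal approximation.
        E[W] = n(n+1)/4 = 8*9/4 = 18.
        Tie groups: |d|=3 (t=2), |d|=6 (t=2); sum(t^3 - t) = 12.
        Var[W] = n(n+1)(2n+1)/24 - sum(t^3-t)/48 = 1224/24 - 12/48 = 50.75.
        z = (W - E[W]) / sqrt(Var[W]) = (11.5 - 18) / 7.1239 = -0.9124.
        Two-sided p = 2*Phi(z) = 0.361547.
Step 6: alpha = 0.1. fail to reject H0.

W+ = 11.5, W- = 24.5, W = min = 11.5, p = 0.361547, fail to reject H0.


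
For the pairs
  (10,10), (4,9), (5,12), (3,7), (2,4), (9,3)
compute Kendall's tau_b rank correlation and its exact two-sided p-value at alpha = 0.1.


Step 1: Enumerate the 15 unordered pairs (i,j) with i<j and classify each by sign(x_j-x_i) * sign(y_j-y_i).
  (1,2):dx=-6,dy=-1->C; (1,3):dx=-5,dy=+2->D; (1,4):dx=-7,dy=-3->C; (1,5):dx=-8,dy=-6->C
  (1,6):dx=-1,dy=-7->C; (2,3):dx=+1,dy=+3->C; (2,4):dx=-1,dy=-2->C; (2,5):dx=-2,dy=-5->C
  (2,6):dx=+5,dy=-6->D; (3,4):dx=-2,dy=-5->C; (3,5):dx=-3,dy=-8->C; (3,6):dx=+4,dy=-9->D
  (4,5):dx=-1,dy=-3->C; (4,6):dx=+6,dy=-4->D; (5,6):dx=+7,dy=-1->D
Step 2: C = 10, D = 5, total pairs = 15.
Step 3: tau = (C - D)/(n(n-1)/2) = (10 - 5)/15 = 0.333333.
Step 4: Exact two-sided p-value (enumerate n! = 720 permutations of y under H0): p = 0.469444.
Step 5: alpha = 0.1. fail to reject H0.

tau_b = 0.3333 (C=10, D=5), p = 0.469444, fail to reject H0.


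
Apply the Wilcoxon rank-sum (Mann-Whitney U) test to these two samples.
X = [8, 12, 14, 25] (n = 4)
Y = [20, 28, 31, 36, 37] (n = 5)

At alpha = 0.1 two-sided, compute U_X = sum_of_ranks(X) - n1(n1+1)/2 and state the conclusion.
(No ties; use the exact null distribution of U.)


Step 1: Combine and sort all 9 observations; assign midranks.
sorted (value, group): (8,X), (12,X), (14,X), (20,Y), (25,X), (28,Y), (31,Y), (36,Y), (37,Y)
ranks: 8->1, 12->2, 14->3, 20->4, 25->5, 28->6, 31->7, 36->8, 37->9
Step 2: Rank sum for X: R1 = 1 + 2 + 3 + 5 = 11.
Step 3: U_X = R1 - n1(n1+1)/2 = 11 - 4*5/2 = 11 - 10 = 1.
       U_Y = n1*n2 - U_X = 20 - 1 = 19.
Step 4: No ties, so the exact null distribution of U (based on enumerating the C(9,4) = 126 equally likely rank assignments) gives the two-sided p-value.
Step 5: p-value = 0.031746; compare to alpha = 0.1. reject H0.

U_X = 1, p = 0.031746, reject H0 at alpha = 0.1.


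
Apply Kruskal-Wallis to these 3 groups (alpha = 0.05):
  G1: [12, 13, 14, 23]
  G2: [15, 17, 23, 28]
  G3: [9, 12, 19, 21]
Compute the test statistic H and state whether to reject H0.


Step 1: Combine all N = 12 observations and assign midranks.
sorted (value, group, rank): (9,G3,1), (12,G1,2.5), (12,G3,2.5), (13,G1,4), (14,G1,5), (15,G2,6), (17,G2,7), (19,G3,8), (21,G3,9), (23,G1,10.5), (23,G2,10.5), (28,G2,12)
Step 2: Sum ranks within each group.
R_1 = 22 (n_1 = 4)
R_2 = 35.5 (n_2 = 4)
R_3 = 20.5 (n_3 = 4)
Step 3: H = 12/(N(N+1)) * sum(R_i^2/n_i) - 3(N+1)
     = 12/(12*13) * (22^2/4 + 35.5^2/4 + 20.5^2/4) - 3*13
     = 0.076923 * 541.125 - 39
     = 2.625000.
Step 4: Ties present; correction factor C = 1 - 12/(12^3 - 12) = 0.993007. Corrected H = 2.625000 / 0.993007 = 2.643486.
Step 5: Under H0, H ~ chi^2(2); p-value = 0.266670.
Step 6: alpha = 0.05. fail to reject H0.

H = 2.6435, df = 2, p = 0.266670, fail to reject H0.


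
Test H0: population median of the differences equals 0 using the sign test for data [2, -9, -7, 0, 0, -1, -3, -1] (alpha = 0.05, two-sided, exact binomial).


Step 1: Discard zero differences. Original n = 8; n_eff = number of nonzero differences = 6.
Nonzero differences (with sign): +2, -9, -7, -1, -3, -1
Step 2: Count signs: positive = 1, negative = 5.
Step 3: Under H0: P(positive) = 0.5, so the number of positives S ~ Bin(6, 0.5).
Step 4: Two-sided exact p-value = sum of Bin(6,0.5) probabilities at or below the observed probability = 0.218750.
Step 5: alpha = 0.05. fail to reject H0.

n_eff = 6, pos = 1, neg = 5, p = 0.218750, fail to reject H0.


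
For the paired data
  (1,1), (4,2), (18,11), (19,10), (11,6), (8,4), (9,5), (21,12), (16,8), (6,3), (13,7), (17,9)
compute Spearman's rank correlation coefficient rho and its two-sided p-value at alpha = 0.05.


Step 1: Rank x and y separately (midranks; no ties here).
rank(x): 1->1, 4->2, 18->10, 19->11, 11->6, 8->4, 9->5, 21->12, 16->8, 6->3, 13->7, 17->9
rank(y): 1->1, 2->2, 11->11, 10->10, 6->6, 4->4, 5->5, 12->12, 8->8, 3->3, 7->7, 9->9
Step 2: d_i = R_x(i) - R_y(i); compute d_i^2.
  (1-1)^2=0, (2-2)^2=0, (10-11)^2=1, (11-10)^2=1, (6-6)^2=0, (4-4)^2=0, (5-5)^2=0, (12-12)^2=0, (8-8)^2=0, (3-3)^2=0, (7-7)^2=0, (9-9)^2=0
sum(d^2) = 2.
Step 3: rho = 1 - 6*2 / (12*(12^2 - 1)) = 1 - 12/1716 = 0.993007.
Step 4: Under H0, t = rho * sqrt((n-2)/(1-rho^2)) = 26.5990 ~ t(10).
Step 5: Two-sided p-value from the t-distribution with 10 df = 0.000000.
Step 6: alpha = 0.05. reject H0.

rho = 0.9930, p = 0.000000, reject H0 at alpha = 0.05.


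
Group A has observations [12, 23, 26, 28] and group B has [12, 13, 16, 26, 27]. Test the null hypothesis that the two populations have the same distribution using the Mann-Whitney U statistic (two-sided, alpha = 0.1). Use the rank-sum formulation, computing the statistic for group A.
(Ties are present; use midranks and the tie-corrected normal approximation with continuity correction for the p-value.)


Step 1: Combine and sort all 9 observations; assign midranks.
sorted (value, group): (12,X), (12,Y), (13,Y), (16,Y), (23,X), (26,X), (26,Y), (27,Y), (28,X)
ranks: 12->1.5, 12->1.5, 13->3, 16->4, 23->5, 26->6.5, 26->6.5, 27->8, 28->9
Step 2: Rank sum for X: R1 = 1.5 + 5 + 6.5 + 9 = 22.
Step 3: U_X = R1 - n1(n1+1)/2 = 22 - 4*5/2 = 22 - 10 = 12.
       U_Y = n1*n2 - U_X = 20 - 12 = 8.
Step 4: Ties are present, so use the tie-corrected normal approximation (with continuity correction) for the p-value.
Step 5: p-value = 0.710992; compare to alpha = 0.1. fail to reject H0.

U_X = 12, p = 0.710992, fail to reject H0 at alpha = 0.1.


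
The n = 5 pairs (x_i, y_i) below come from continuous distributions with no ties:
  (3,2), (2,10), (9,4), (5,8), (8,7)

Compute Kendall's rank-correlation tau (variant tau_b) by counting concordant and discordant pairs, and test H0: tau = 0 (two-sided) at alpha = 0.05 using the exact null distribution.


Step 1: Enumerate the 10 unordered pairs (i,j) with i<j and classify each by sign(x_j-x_i) * sign(y_j-y_i).
  (1,2):dx=-1,dy=+8->D; (1,3):dx=+6,dy=+2->C; (1,4):dx=+2,dy=+6->C; (1,5):dx=+5,dy=+5->C
  (2,3):dx=+7,dy=-6->D; (2,4):dx=+3,dy=-2->D; (2,5):dx=+6,dy=-3->D; (3,4):dx=-4,dy=+4->D
  (3,5):dx=-1,dy=+3->D; (4,5):dx=+3,dy=-1->D
Step 2: C = 3, D = 7, total pairs = 10.
Step 3: tau = (C - D)/(n(n-1)/2) = (3 - 7)/10 = -0.400000.
Step 4: Exact two-sided p-value (enumerate n! = 120 permutations of y under H0): p = 0.483333.
Step 5: alpha = 0.05. fail to reject H0.

tau_b = -0.4000 (C=3, D=7), p = 0.483333, fail to reject H0.


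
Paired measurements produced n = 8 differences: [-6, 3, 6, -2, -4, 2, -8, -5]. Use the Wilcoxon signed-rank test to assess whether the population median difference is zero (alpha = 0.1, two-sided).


Step 1: Drop any zero differences (none here) and take |d_i|.
|d| = [6, 3, 6, 2, 4, 2, 8, 5]
Step 2: Midrank |d_i| (ties get averaged ranks).
ranks: |6|->6.5, |3|->3, |6|->6.5, |2|->1.5, |4|->4, |2|->1.5, |8|->8, |5|->5
Step 3: Attach original signs; sum ranks with positive sign and with negative sign.
W+ = 3 + 6.5 + 1.5 = 11
W- = 6.5 + 1.5 + 4 + 8 + 5 = 25
(Check: W+ + W- = 36 should equal n(n+1)/2 = 36.)
Step 4: Test statistic W = min(W+, W-) = 11.
Step 5: Ties in |d|, so use the tie-corrected normal approximation.
        E[W] = n(n+1)/4 = 8*9/4 = 18.
        Tie groups: |d|=2 (t=2), |d|=6 (t=2); sum(t^3 - t) = 12.
        Var[W] = n(n+1)(2n+1)/24 - sum(t^3-t)/48 = 1224/24 - 12/48 = 50.75.
        z = (W - E[W]) / sqrt(Var[W]) = (11 - 18) / 7.1239 = -0.9826.
        Two-sided p = 2*Phi(z) = 0.325801.
Step 6: alpha = 0.1. fail to reject H0.

W+ = 11, W- = 25, W = min = 11, p = 0.325801, fail to reject H0.


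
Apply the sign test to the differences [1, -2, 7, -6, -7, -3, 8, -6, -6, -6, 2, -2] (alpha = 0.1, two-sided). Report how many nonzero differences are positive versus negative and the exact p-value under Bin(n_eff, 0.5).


Step 1: Discard zero differences. Original n = 12; n_eff = number of nonzero differences = 12.
Nonzero differences (with sign): +1, -2, +7, -6, -7, -3, +8, -6, -6, -6, +2, -2
Step 2: Count signs: positive = 4, negative = 8.
Step 3: Under H0: P(positive) = 0.5, so the number of positives S ~ Bin(12, 0.5).
Step 4: Two-sided exact p-value = sum of Bin(12,0.5) probabilities at or below the observed probability = 0.387695.
Step 5: alpha = 0.1. fail to reject H0.

n_eff = 12, pos = 4, neg = 8, p = 0.387695, fail to reject H0.


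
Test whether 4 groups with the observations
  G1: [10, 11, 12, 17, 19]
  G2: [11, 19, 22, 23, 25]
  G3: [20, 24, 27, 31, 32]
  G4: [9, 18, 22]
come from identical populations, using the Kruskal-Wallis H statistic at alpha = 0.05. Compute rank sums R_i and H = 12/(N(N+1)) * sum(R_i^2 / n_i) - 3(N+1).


Step 1: Combine all N = 18 observations and assign midranks.
sorted (value, group, rank): (9,G4,1), (10,G1,2), (11,G1,3.5), (11,G2,3.5), (12,G1,5), (17,G1,6), (18,G4,7), (19,G1,8.5), (19,G2,8.5), (20,G3,10), (22,G2,11.5), (22,G4,11.5), (23,G2,13), (24,G3,14), (25,G2,15), (27,G3,16), (31,G3,17), (32,G3,18)
Step 2: Sum ranks within each group.
R_1 = 25 (n_1 = 5)
R_2 = 51.5 (n_2 = 5)
R_3 = 75 (n_3 = 5)
R_4 = 19.5 (n_4 = 3)
Step 3: H = 12/(N(N+1)) * sum(R_i^2/n_i) - 3(N+1)
     = 12/(18*19) * (25^2/5 + 51.5^2/5 + 75^2/5 + 19.5^2/3) - 3*19
     = 0.035088 * 1907.2 - 57
     = 9.919298.
Step 4: Ties present; correction factor C = 1 - 18/(18^3 - 18) = 0.996904. Corrected H = 9.919298 / 0.996904 = 9.950104.
Step 5: Under H0, H ~ chi^2(3); p-value = 0.018995.
Step 6: alpha = 0.05. reject H0.

H = 9.9501, df = 3, p = 0.018995, reject H0.


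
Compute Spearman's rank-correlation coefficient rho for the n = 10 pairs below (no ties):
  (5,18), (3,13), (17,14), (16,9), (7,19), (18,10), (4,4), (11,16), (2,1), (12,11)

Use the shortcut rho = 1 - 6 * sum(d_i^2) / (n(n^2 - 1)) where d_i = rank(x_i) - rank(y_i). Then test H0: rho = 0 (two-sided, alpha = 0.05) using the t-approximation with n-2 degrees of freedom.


Step 1: Rank x and y separately (midranks; no ties here).
rank(x): 5->4, 3->2, 17->9, 16->8, 7->5, 18->10, 4->3, 11->6, 2->1, 12->7
rank(y): 18->9, 13->6, 14->7, 9->3, 19->10, 10->4, 4->2, 16->8, 1->1, 11->5
Step 2: d_i = R_x(i) - R_y(i); compute d_i^2.
  (4-9)^2=25, (2-6)^2=16, (9-7)^2=4, (8-3)^2=25, (5-10)^2=25, (10-4)^2=36, (3-2)^2=1, (6-8)^2=4, (1-1)^2=0, (7-5)^2=4
sum(d^2) = 140.
Step 3: rho = 1 - 6*140 / (10*(10^2 - 1)) = 1 - 840/990 = 0.151515.
Step 4: Under H0, t = rho * sqrt((n-2)/(1-rho^2)) = 0.4336 ~ t(8).
Step 5: Two-sided p-value from the t-distribution with 8 df = 0.676065.
Step 6: alpha = 0.05. fail to reject H0.

rho = 0.1515, p = 0.676065, fail to reject H0 at alpha = 0.05.


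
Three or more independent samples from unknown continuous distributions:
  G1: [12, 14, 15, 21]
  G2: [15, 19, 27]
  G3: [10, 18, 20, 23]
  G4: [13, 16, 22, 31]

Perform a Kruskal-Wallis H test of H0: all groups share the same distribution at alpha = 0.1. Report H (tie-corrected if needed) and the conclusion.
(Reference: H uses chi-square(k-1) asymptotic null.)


Step 1: Combine all N = 15 observations and assign midranks.
sorted (value, group, rank): (10,G3,1), (12,G1,2), (13,G4,3), (14,G1,4), (15,G1,5.5), (15,G2,5.5), (16,G4,7), (18,G3,8), (19,G2,9), (20,G3,10), (21,G1,11), (22,G4,12), (23,G3,13), (27,G2,14), (31,G4,15)
Step 2: Sum ranks within each group.
R_1 = 22.5 (n_1 = 4)
R_2 = 28.5 (n_2 = 3)
R_3 = 32 (n_3 = 4)
R_4 = 37 (n_4 = 4)
Step 3: H = 12/(N(N+1)) * sum(R_i^2/n_i) - 3(N+1)
     = 12/(15*16) * (22.5^2/4 + 28.5^2/3 + 32^2/4 + 37^2/4) - 3*16
     = 0.050000 * 995.562 - 48
     = 1.778125.
Step 4: Ties present; correction factor C = 1 - 6/(15^3 - 15) = 0.998214. Corrected H = 1.778125 / 0.998214 = 1.781306.
Step 5: Under H0, H ~ chi^2(3); p-value = 0.619011.
Step 6: alpha = 0.1. fail to reject H0.

H = 1.7813, df = 3, p = 0.619011, fail to reject H0.


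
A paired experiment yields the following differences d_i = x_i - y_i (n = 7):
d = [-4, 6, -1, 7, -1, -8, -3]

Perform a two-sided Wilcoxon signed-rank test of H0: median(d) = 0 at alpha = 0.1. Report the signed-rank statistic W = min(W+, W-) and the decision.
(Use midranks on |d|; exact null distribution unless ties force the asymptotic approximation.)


Step 1: Drop any zero differences (none here) and take |d_i|.
|d| = [4, 6, 1, 7, 1, 8, 3]
Step 2: Midrank |d_i| (ties get averaged ranks).
ranks: |4|->4, |6|->5, |1|->1.5, |7|->6, |1|->1.5, |8|->7, |3|->3
Step 3: Attach original signs; sum ranks with positive sign and with negative sign.
W+ = 5 + 6 = 11
W- = 4 + 1.5 + 1.5 + 7 + 3 = 17
(Check: W+ + W- = 28 should equal n(n+1)/2 = 28.)
Step 4: Test statistic W = min(W+, W-) = 11.
Step 5: Ties in |d|, so use the tie-corrected normal approximation.
        E[W] = n(n+1)/4 = 7*8/4 = 14.
        Tie groups: |d|=1 (t=2); sum(t^3 - t) = 6.
        Var[W] = n(n+1)(2n+1)/24 - sum(t^3-t)/48 = 840/24 - 6/48 = 34.875.
        z = (W - E[W]) / sqrt(Var[W]) = (11 - 14) / 5.9055 = -0.5080.
        Two-sided p = 2*Phi(z) = 0.611453.
Step 6: alpha = 0.1. fail to reject H0.

W+ = 11, W- = 17, W = min = 11, p = 0.611453, fail to reject H0.


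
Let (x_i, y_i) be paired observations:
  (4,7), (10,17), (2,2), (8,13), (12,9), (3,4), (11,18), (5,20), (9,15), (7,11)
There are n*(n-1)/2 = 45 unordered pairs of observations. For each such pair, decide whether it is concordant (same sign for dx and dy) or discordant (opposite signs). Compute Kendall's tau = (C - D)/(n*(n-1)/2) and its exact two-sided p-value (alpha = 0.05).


Step 1: Enumerate the 45 unordered pairs (i,j) with i<j and classify each by sign(x_j-x_i) * sign(y_j-y_i).
  (1,2):dx=+6,dy=+10->C; (1,3):dx=-2,dy=-5->C; (1,4):dx=+4,dy=+6->C; (1,5):dx=+8,dy=+2->C
  (1,6):dx=-1,dy=-3->C; (1,7):dx=+7,dy=+11->C; (1,8):dx=+1,dy=+13->C; (1,9):dx=+5,dy=+8->C
  (1,10):dx=+3,dy=+4->C; (2,3):dx=-8,dy=-15->C; (2,4):dx=-2,dy=-4->C; (2,5):dx=+2,dy=-8->D
  (2,6):dx=-7,dy=-13->C; (2,7):dx=+1,dy=+1->C; (2,8):dx=-5,dy=+3->D; (2,9):dx=-1,dy=-2->C
  (2,10):dx=-3,dy=-6->C; (3,4):dx=+6,dy=+11->C; (3,5):dx=+10,dy=+7->C; (3,6):dx=+1,dy=+2->C
  (3,7):dx=+9,dy=+16->C; (3,8):dx=+3,dy=+18->C; (3,9):dx=+7,dy=+13->C; (3,10):dx=+5,dy=+9->C
  (4,5):dx=+4,dy=-4->D; (4,6):dx=-5,dy=-9->C; (4,7):dx=+3,dy=+5->C; (4,8):dx=-3,dy=+7->D
  (4,9):dx=+1,dy=+2->C; (4,10):dx=-1,dy=-2->C; (5,6):dx=-9,dy=-5->C; (5,7):dx=-1,dy=+9->D
  (5,8):dx=-7,dy=+11->D; (5,9):dx=-3,dy=+6->D; (5,10):dx=-5,dy=+2->D; (6,7):dx=+8,dy=+14->C
  (6,8):dx=+2,dy=+16->C; (6,9):dx=+6,dy=+11->C; (6,10):dx=+4,dy=+7->C; (7,8):dx=-6,dy=+2->D
  (7,9):dx=-2,dy=-3->C; (7,10):dx=-4,dy=-7->C; (8,9):dx=+4,dy=-5->D; (8,10):dx=+2,dy=-9->D
  (9,10):dx=-2,dy=-4->C
Step 2: C = 34, D = 11, total pairs = 45.
Step 3: tau = (C - D)/(n(n-1)/2) = (34 - 11)/45 = 0.511111.
Step 4: Exact two-sided p-value (enumerate n! = 3628800 permutations of y under H0): p = 0.046623.
Step 5: alpha = 0.05. reject H0.

tau_b = 0.5111 (C=34, D=11), p = 0.046623, reject H0.


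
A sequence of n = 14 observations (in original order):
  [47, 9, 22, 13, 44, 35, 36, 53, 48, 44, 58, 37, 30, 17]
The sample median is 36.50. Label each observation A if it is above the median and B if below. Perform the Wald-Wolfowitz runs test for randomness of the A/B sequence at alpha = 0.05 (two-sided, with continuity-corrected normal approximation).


Step 1: Compute median = 36.50; label A = above, B = below.
Labels in order: ABBBABBAAAAABB  (n_A = 7, n_B = 7)
Step 2: Count runs R = 6.
Step 3: Under H0 (random ordering), E[R] = 2*n_A*n_B/(n_A+n_B) + 1 = 2*7*7/14 + 1 = 8.0000.
        Var[R] = 2*n_A*n_B*(2*n_A*n_B - n_A - n_B) / ((n_A+n_B)^2 * (n_A+n_B-1)) = 8232/2548 = 3.2308.
        SD[R] = 1.7974.
Step 4: Continuity-corrected z = (R + 0.5 - E[R]) / SD[R] = (6 + 0.5 - 8.0000) / 1.7974 = -0.8345.
Step 5: Two-sided p-value via normal approximation = 2*(1 - Phi(|z|)) = 0.403986.
Step 6: alpha = 0.05. fail to reject H0.

R = 6, z = -0.8345, p = 0.403986, fail to reject H0.


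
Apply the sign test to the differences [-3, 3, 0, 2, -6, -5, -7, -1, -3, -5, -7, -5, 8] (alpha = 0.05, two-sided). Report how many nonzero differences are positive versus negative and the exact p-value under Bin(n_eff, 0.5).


Step 1: Discard zero differences. Original n = 13; n_eff = number of nonzero differences = 12.
Nonzero differences (with sign): -3, +3, +2, -6, -5, -7, -1, -3, -5, -7, -5, +8
Step 2: Count signs: positive = 3, negative = 9.
Step 3: Under H0: P(positive) = 0.5, so the number of positives S ~ Bin(12, 0.5).
Step 4: Two-sided exact p-value = sum of Bin(12,0.5) probabilities at or below the observed probability = 0.145996.
Step 5: alpha = 0.05. fail to reject H0.

n_eff = 12, pos = 3, neg = 9, p = 0.145996, fail to reject H0.


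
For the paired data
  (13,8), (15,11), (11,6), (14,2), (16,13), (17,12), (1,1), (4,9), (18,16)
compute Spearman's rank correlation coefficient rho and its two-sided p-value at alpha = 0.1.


Step 1: Rank x and y separately (midranks; no ties here).
rank(x): 13->4, 15->6, 11->3, 14->5, 16->7, 17->8, 1->1, 4->2, 18->9
rank(y): 8->4, 11->6, 6->3, 2->2, 13->8, 12->7, 1->1, 9->5, 16->9
Step 2: d_i = R_x(i) - R_y(i); compute d_i^2.
  (4-4)^2=0, (6-6)^2=0, (3-3)^2=0, (5-2)^2=9, (7-8)^2=1, (8-7)^2=1, (1-1)^2=0, (2-5)^2=9, (9-9)^2=0
sum(d^2) = 20.
Step 3: rho = 1 - 6*20 / (9*(9^2 - 1)) = 1 - 120/720 = 0.833333.
Step 4: Under H0, t = rho * sqrt((n-2)/(1-rho^2)) = 3.9886 ~ t(7).
Step 5: Two-sided p-value from the t-distribution with 7 df = 0.005266.
Step 6: alpha = 0.1. reject H0.

rho = 0.8333, p = 0.005266, reject H0 at alpha = 0.1.


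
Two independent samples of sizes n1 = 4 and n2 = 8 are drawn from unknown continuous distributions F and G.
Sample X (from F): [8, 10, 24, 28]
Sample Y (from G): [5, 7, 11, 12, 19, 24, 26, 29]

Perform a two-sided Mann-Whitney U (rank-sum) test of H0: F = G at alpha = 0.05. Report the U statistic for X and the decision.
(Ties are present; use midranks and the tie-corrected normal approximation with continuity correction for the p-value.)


Step 1: Combine and sort all 12 observations; assign midranks.
sorted (value, group): (5,Y), (7,Y), (8,X), (10,X), (11,Y), (12,Y), (19,Y), (24,X), (24,Y), (26,Y), (28,X), (29,Y)
ranks: 5->1, 7->2, 8->3, 10->4, 11->5, 12->6, 19->7, 24->8.5, 24->8.5, 26->10, 28->11, 29->12
Step 2: Rank sum for X: R1 = 3 + 4 + 8.5 + 11 = 26.5.
Step 3: U_X = R1 - n1(n1+1)/2 = 26.5 - 4*5/2 = 26.5 - 10 = 16.5.
       U_Y = n1*n2 - U_X = 32 - 16.5 = 15.5.
Step 4: Ties are present, so use the tie-corrected normal approximation (with continuity correction) for the p-value.
Step 5: p-value = 1.000000; compare to alpha = 0.05. fail to reject H0.

U_X = 16.5, p = 1.000000, fail to reject H0 at alpha = 0.05.


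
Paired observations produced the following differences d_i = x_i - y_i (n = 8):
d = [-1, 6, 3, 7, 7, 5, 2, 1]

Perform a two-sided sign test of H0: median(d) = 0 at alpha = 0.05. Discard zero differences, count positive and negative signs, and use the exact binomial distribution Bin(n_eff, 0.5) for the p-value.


Step 1: Discard zero differences. Original n = 8; n_eff = number of nonzero differences = 8.
Nonzero differences (with sign): -1, +6, +3, +7, +7, +5, +2, +1
Step 2: Count signs: positive = 7, negative = 1.
Step 3: Under H0: P(positive) = 0.5, so the number of positives S ~ Bin(8, 0.5).
Step 4: Two-sided exact p-value = sum of Bin(8,0.5) probabilities at or below the observed probability = 0.070312.
Step 5: alpha = 0.05. fail to reject H0.

n_eff = 8, pos = 7, neg = 1, p = 0.070312, fail to reject H0.


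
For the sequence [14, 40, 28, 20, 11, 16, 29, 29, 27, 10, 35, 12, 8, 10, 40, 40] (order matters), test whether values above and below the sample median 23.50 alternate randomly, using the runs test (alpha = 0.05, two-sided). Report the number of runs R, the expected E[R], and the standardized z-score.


Step 1: Compute median = 23.50; label A = above, B = below.
Labels in order: BAABBBAAABABBBAA  (n_A = 8, n_B = 8)
Step 2: Count runs R = 8.
Step 3: Under H0 (random ordering), E[R] = 2*n_A*n_B/(n_A+n_B) + 1 = 2*8*8/16 + 1 = 9.0000.
        Var[R] = 2*n_A*n_B*(2*n_A*n_B - n_A - n_B) / ((n_A+n_B)^2 * (n_A+n_B-1)) = 14336/3840 = 3.7333.
        SD[R] = 1.9322.
Step 4: Continuity-corrected z = (R + 0.5 - E[R]) / SD[R] = (8 + 0.5 - 9.0000) / 1.9322 = -0.2588.
Step 5: Two-sided p-value via normal approximation = 2*(1 - Phi(|z|)) = 0.795809.
Step 6: alpha = 0.05. fail to reject H0.

R = 8, z = -0.2588, p = 0.795809, fail to reject H0.


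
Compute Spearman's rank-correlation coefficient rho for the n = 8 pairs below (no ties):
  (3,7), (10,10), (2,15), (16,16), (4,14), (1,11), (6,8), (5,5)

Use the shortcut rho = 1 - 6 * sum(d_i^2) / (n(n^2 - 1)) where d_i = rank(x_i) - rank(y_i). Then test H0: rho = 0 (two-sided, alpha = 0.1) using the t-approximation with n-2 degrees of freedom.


Step 1: Rank x and y separately (midranks; no ties here).
rank(x): 3->3, 10->7, 2->2, 16->8, 4->4, 1->1, 6->6, 5->5
rank(y): 7->2, 10->4, 15->7, 16->8, 14->6, 11->5, 8->3, 5->1
Step 2: d_i = R_x(i) - R_y(i); compute d_i^2.
  (3-2)^2=1, (7-4)^2=9, (2-7)^2=25, (8-8)^2=0, (4-6)^2=4, (1-5)^2=16, (6-3)^2=9, (5-1)^2=16
sum(d^2) = 80.
Step 3: rho = 1 - 6*80 / (8*(8^2 - 1)) = 1 - 480/504 = 0.047619.
Step 4: Under H0, t = rho * sqrt((n-2)/(1-rho^2)) = 0.1168 ~ t(6).
Step 5: Two-sided p-value from the t-distribution with 6 df = 0.910849.
Step 6: alpha = 0.1. fail to reject H0.

rho = 0.0476, p = 0.910849, fail to reject H0 at alpha = 0.1.


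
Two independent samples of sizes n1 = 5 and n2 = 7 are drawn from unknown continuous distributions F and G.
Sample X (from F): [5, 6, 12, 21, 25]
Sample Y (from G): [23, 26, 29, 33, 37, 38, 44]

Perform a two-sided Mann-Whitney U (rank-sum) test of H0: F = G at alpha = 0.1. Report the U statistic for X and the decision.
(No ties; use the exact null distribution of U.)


Step 1: Combine and sort all 12 observations; assign midranks.
sorted (value, group): (5,X), (6,X), (12,X), (21,X), (23,Y), (25,X), (26,Y), (29,Y), (33,Y), (37,Y), (38,Y), (44,Y)
ranks: 5->1, 6->2, 12->3, 21->4, 23->5, 25->6, 26->7, 29->8, 33->9, 37->10, 38->11, 44->12
Step 2: Rank sum for X: R1 = 1 + 2 + 3 + 4 + 6 = 16.
Step 3: U_X = R1 - n1(n1+1)/2 = 16 - 5*6/2 = 16 - 15 = 1.
       U_Y = n1*n2 - U_X = 35 - 1 = 34.
Step 4: No ties, so the exact null distribution of U (based on enumerating the C(12,5) = 792 equally likely rank assignments) gives the two-sided p-value.
Step 5: p-value = 0.005051; compare to alpha = 0.1. reject H0.

U_X = 1, p = 0.005051, reject H0 at alpha = 0.1.


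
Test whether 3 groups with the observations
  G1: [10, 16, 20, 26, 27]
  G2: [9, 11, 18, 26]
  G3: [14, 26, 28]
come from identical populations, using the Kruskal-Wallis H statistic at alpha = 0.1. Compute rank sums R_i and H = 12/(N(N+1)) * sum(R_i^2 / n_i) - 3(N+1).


Step 1: Combine all N = 12 observations and assign midranks.
sorted (value, group, rank): (9,G2,1), (10,G1,2), (11,G2,3), (14,G3,4), (16,G1,5), (18,G2,6), (20,G1,7), (26,G1,9), (26,G2,9), (26,G3,9), (27,G1,11), (28,G3,12)
Step 2: Sum ranks within each group.
R_1 = 34 (n_1 = 5)
R_2 = 19 (n_2 = 4)
R_3 = 25 (n_3 = 3)
Step 3: H = 12/(N(N+1)) * sum(R_i^2/n_i) - 3(N+1)
     = 12/(12*13) * (34^2/5 + 19^2/4 + 25^2/3) - 3*13
     = 0.076923 * 529.783 - 39
     = 1.752564.
Step 4: Ties present; correction factor C = 1 - 24/(12^3 - 12) = 0.986014. Corrected H = 1.752564 / 0.986014 = 1.777423.
Step 5: Under H0, H ~ chi^2(2); p-value = 0.411185.
Step 6: alpha = 0.1. fail to reject H0.

H = 1.7774, df = 2, p = 0.411185, fail to reject H0.


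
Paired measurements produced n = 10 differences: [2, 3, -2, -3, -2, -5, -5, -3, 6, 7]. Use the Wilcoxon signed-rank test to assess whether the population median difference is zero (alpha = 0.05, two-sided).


Step 1: Drop any zero differences (none here) and take |d_i|.
|d| = [2, 3, 2, 3, 2, 5, 5, 3, 6, 7]
Step 2: Midrank |d_i| (ties get averaged ranks).
ranks: |2|->2, |3|->5, |2|->2, |3|->5, |2|->2, |5|->7.5, |5|->7.5, |3|->5, |6|->9, |7|->10
Step 3: Attach original signs; sum ranks with positive sign and with negative sign.
W+ = 2 + 5 + 9 + 10 = 26
W- = 2 + 5 + 2 + 7.5 + 7.5 + 5 = 29
(Check: W+ + W- = 55 should equal n(n+1)/2 = 55.)
Step 4: Test statistic W = min(W+, W-) = 26.
Step 5: Ties in |d|, so use the tie-corrected normal approximation.
        E[W] = n(n+1)/4 = 10*11/4 = 27.5.
        Tie groups: |d|=2 (t=3), |d|=3 (t=3), |d|=5 (t=2); sum(t^3 - t) = 54.
        Var[W] = n(n+1)(2n+1)/24 - sum(t^3-t)/48 = 2310/24 - 54/48 = 95.125.
        z = (W - E[W]) / sqrt(Var[W]) = (26 - 27.5) / 9.7532 = -0.1538.
        Two-sided p = 2*Phi(z) = 0.877771.
Step 6: alpha = 0.05. fail to reject H0.

W+ = 26, W- = 29, W = min = 26, p = 0.877771, fail to reject H0.


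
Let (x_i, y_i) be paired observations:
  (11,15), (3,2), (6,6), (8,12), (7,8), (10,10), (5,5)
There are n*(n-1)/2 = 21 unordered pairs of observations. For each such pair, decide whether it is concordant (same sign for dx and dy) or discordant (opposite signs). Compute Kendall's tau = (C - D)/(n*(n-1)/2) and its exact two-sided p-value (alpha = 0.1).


Step 1: Enumerate the 21 unordered pairs (i,j) with i<j and classify each by sign(x_j-x_i) * sign(y_j-y_i).
  (1,2):dx=-8,dy=-13->C; (1,3):dx=-5,dy=-9->C; (1,4):dx=-3,dy=-3->C; (1,5):dx=-4,dy=-7->C
  (1,6):dx=-1,dy=-5->C; (1,7):dx=-6,dy=-10->C; (2,3):dx=+3,dy=+4->C; (2,4):dx=+5,dy=+10->C
  (2,5):dx=+4,dy=+6->C; (2,6):dx=+7,dy=+8->C; (2,7):dx=+2,dy=+3->C; (3,4):dx=+2,dy=+6->C
  (3,5):dx=+1,dy=+2->C; (3,6):dx=+4,dy=+4->C; (3,7):dx=-1,dy=-1->C; (4,5):dx=-1,dy=-4->C
  (4,6):dx=+2,dy=-2->D; (4,7):dx=-3,dy=-7->C; (5,6):dx=+3,dy=+2->C; (5,7):dx=-2,dy=-3->C
  (6,7):dx=-5,dy=-5->C
Step 2: C = 20, D = 1, total pairs = 21.
Step 3: tau = (C - D)/(n(n-1)/2) = (20 - 1)/21 = 0.904762.
Step 4: Exact two-sided p-value (enumerate n! = 5040 permutations of y under H0): p = 0.002778.
Step 5: alpha = 0.1. reject H0.

tau_b = 0.9048 (C=20, D=1), p = 0.002778, reject H0.


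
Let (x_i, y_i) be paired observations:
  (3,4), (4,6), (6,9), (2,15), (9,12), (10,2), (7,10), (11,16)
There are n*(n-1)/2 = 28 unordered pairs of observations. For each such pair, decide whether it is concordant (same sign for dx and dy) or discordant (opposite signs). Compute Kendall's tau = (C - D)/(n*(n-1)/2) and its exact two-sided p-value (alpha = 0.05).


Step 1: Enumerate the 28 unordered pairs (i,j) with i<j and classify each by sign(x_j-x_i) * sign(y_j-y_i).
  (1,2):dx=+1,dy=+2->C; (1,3):dx=+3,dy=+5->C; (1,4):dx=-1,dy=+11->D; (1,5):dx=+6,dy=+8->C
  (1,6):dx=+7,dy=-2->D; (1,7):dx=+4,dy=+6->C; (1,8):dx=+8,dy=+12->C; (2,3):dx=+2,dy=+3->C
  (2,4):dx=-2,dy=+9->D; (2,5):dx=+5,dy=+6->C; (2,6):dx=+6,dy=-4->D; (2,7):dx=+3,dy=+4->C
  (2,8):dx=+7,dy=+10->C; (3,4):dx=-4,dy=+6->D; (3,5):dx=+3,dy=+3->C; (3,6):dx=+4,dy=-7->D
  (3,7):dx=+1,dy=+1->C; (3,8):dx=+5,dy=+7->C; (4,5):dx=+7,dy=-3->D; (4,6):dx=+8,dy=-13->D
  (4,7):dx=+5,dy=-5->D; (4,8):dx=+9,dy=+1->C; (5,6):dx=+1,dy=-10->D; (5,7):dx=-2,dy=-2->C
  (5,8):dx=+2,dy=+4->C; (6,7):dx=-3,dy=+8->D; (6,8):dx=+1,dy=+14->C; (7,8):dx=+4,dy=+6->C
Step 2: C = 17, D = 11, total pairs = 28.
Step 3: tau = (C - D)/(n(n-1)/2) = (17 - 11)/28 = 0.214286.
Step 4: Exact two-sided p-value (enumerate n! = 40320 permutations of y under H0): p = 0.548413.
Step 5: alpha = 0.05. fail to reject H0.

tau_b = 0.2143 (C=17, D=11), p = 0.548413, fail to reject H0.


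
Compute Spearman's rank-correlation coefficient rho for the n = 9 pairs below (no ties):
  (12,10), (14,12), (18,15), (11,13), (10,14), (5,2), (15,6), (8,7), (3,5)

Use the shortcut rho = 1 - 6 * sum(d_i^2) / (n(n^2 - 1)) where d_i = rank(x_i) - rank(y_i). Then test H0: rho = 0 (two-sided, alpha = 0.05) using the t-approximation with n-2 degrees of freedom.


Step 1: Rank x and y separately (midranks; no ties here).
rank(x): 12->6, 14->7, 18->9, 11->5, 10->4, 5->2, 15->8, 8->3, 3->1
rank(y): 10->5, 12->6, 15->9, 13->7, 14->8, 2->1, 6->3, 7->4, 5->2
Step 2: d_i = R_x(i) - R_y(i); compute d_i^2.
  (6-5)^2=1, (7-6)^2=1, (9-9)^2=0, (5-7)^2=4, (4-8)^2=16, (2-1)^2=1, (8-3)^2=25, (3-4)^2=1, (1-2)^2=1
sum(d^2) = 50.
Step 3: rho = 1 - 6*50 / (9*(9^2 - 1)) = 1 - 300/720 = 0.583333.
Step 4: Under H0, t = rho * sqrt((n-2)/(1-rho^2)) = 1.9001 ~ t(7).
Step 5: Two-sided p-value from the t-distribution with 7 df = 0.099186.
Step 6: alpha = 0.05. fail to reject H0.

rho = 0.5833, p = 0.099186, fail to reject H0 at alpha = 0.05.


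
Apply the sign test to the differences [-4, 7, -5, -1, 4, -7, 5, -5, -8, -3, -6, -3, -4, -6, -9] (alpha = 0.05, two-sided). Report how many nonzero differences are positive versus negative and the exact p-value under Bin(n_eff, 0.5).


Step 1: Discard zero differences. Original n = 15; n_eff = number of nonzero differences = 15.
Nonzero differences (with sign): -4, +7, -5, -1, +4, -7, +5, -5, -8, -3, -6, -3, -4, -6, -9
Step 2: Count signs: positive = 3, negative = 12.
Step 3: Under H0: P(positive) = 0.5, so the number of positives S ~ Bin(15, 0.5).
Step 4: Two-sided exact p-value = sum of Bin(15,0.5) probabilities at or below the observed probability = 0.035156.
Step 5: alpha = 0.05. reject H0.

n_eff = 15, pos = 3, neg = 12, p = 0.035156, reject H0.


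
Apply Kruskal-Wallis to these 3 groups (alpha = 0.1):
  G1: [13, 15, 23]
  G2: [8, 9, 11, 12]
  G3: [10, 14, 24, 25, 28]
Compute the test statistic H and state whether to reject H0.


Step 1: Combine all N = 12 observations and assign midranks.
sorted (value, group, rank): (8,G2,1), (9,G2,2), (10,G3,3), (11,G2,4), (12,G2,5), (13,G1,6), (14,G3,7), (15,G1,8), (23,G1,9), (24,G3,10), (25,G3,11), (28,G3,12)
Step 2: Sum ranks within each group.
R_1 = 23 (n_1 = 3)
R_2 = 12 (n_2 = 4)
R_3 = 43 (n_3 = 5)
Step 3: H = 12/(N(N+1)) * sum(R_i^2/n_i) - 3(N+1)
     = 12/(12*13) * (23^2/3 + 12^2/4 + 43^2/5) - 3*13
     = 0.076923 * 582.133 - 39
     = 5.779487.
Step 4: No ties, so H is used without correction.
Step 5: Under H0, H ~ chi^2(2); p-value = 0.055590.
Step 6: alpha = 0.1. reject H0.

H = 5.7795, df = 2, p = 0.055590, reject H0.


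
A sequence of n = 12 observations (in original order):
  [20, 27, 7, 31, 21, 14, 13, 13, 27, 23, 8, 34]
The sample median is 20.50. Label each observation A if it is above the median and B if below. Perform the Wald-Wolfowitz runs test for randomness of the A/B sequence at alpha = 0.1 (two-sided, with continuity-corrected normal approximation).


Step 1: Compute median = 20.50; label A = above, B = below.
Labels in order: BABAABBBAABA  (n_A = 6, n_B = 6)
Step 2: Count runs R = 8.
Step 3: Under H0 (random ordering), E[R] = 2*n_A*n_B/(n_A+n_B) + 1 = 2*6*6/12 + 1 = 7.0000.
        Var[R] = 2*n_A*n_B*(2*n_A*n_B - n_A - n_B) / ((n_A+n_B)^2 * (n_A+n_B-1)) = 4320/1584 = 2.7273.
        SD[R] = 1.6514.
Step 4: Continuity-corrected z = (R - 0.5 - E[R]) / SD[R] = (8 - 0.5 - 7.0000) / 1.6514 = 0.3028.
Step 5: Two-sided p-value via normal approximation = 2*(1 - Phi(|z|)) = 0.762069.
Step 6: alpha = 0.1. fail to reject H0.

R = 8, z = 0.3028, p = 0.762069, fail to reject H0.


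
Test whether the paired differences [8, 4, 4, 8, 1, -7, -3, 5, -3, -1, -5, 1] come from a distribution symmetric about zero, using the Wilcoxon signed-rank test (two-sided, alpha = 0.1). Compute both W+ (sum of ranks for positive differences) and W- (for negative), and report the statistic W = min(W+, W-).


Step 1: Drop any zero differences (none here) and take |d_i|.
|d| = [8, 4, 4, 8, 1, 7, 3, 5, 3, 1, 5, 1]
Step 2: Midrank |d_i| (ties get averaged ranks).
ranks: |8|->11.5, |4|->6.5, |4|->6.5, |8|->11.5, |1|->2, |7|->10, |3|->4.5, |5|->8.5, |3|->4.5, |1|->2, |5|->8.5, |1|->2
Step 3: Attach original signs; sum ranks with positive sign and with negative sign.
W+ = 11.5 + 6.5 + 6.5 + 11.5 + 2 + 8.5 + 2 = 48.5
W- = 10 + 4.5 + 4.5 + 2 + 8.5 = 29.5
(Check: W+ + W- = 78 should equal n(n+1)/2 = 78.)
Step 4: Test statistic W = min(W+, W-) = 29.5.
Step 5: Ties in |d|, so use the tie-corrected normal approximation.
        E[W] = n(n+1)/4 = 12*13/4 = 39.
        Tie groups: |d|=1 (t=3), |d|=3 (t=2), |d|=4 (t=2), |d|=5 (t=2), |d|=8 (t=2); sum(t^3 - t) = 48.
        Var[W] = n(n+1)(2n+1)/24 - sum(t^3-t)/48 = 3900/24 - 48/48 = 161.5.
        z = (W - E[W]) / sqrt(Var[W]) = (29.5 - 39) / 12.7083 = -0.7475.
        Two-sided p = 2*Phi(z) = 0.454735.
Step 6: alpha = 0.1. fail to reject H0.

W+ = 48.5, W- = 29.5, W = min = 29.5, p = 0.454735, fail to reject H0.
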